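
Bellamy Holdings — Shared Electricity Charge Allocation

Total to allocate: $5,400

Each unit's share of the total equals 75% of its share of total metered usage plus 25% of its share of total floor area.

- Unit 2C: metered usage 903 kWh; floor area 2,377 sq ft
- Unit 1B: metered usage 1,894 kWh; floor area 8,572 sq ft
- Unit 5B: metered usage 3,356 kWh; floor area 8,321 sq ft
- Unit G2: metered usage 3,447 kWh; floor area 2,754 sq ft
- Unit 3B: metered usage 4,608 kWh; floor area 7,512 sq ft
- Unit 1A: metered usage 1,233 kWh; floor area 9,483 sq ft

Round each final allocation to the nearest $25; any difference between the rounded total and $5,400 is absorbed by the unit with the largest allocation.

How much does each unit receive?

Totals — metered usage 15,441, floor area 39,019.
Combined weights (75% metered usage + 25% floor area): Unit 2C 0.0591; Unit 1B 0.1469; Unit 5B 0.2163; Unit G2 0.1851; Unit 3B 0.2720; Unit 1A 0.1206.
Pro-rata amounts: Unit 2C 319.09; Unit 1B 793.35; Unit 5B 1,168.14; Unit G2 999.39; Unit 3B 1,468.53; Unit 1A 651.50.
At nearest $25: Unit 2C $325; Unit 1B $800; Unit 5B $1,175; Unit G2 $1,000; Unit 3B $1,475; Unit 1A $650. Sum = $5,425.
Difference $5,400 − $5,425 = −$25 applied to largest allocation (Unit 3B): Unit 3B becomes $1,450.

Unit 2C: $325 | Unit 1B: $800 | Unit 5B: $1,175 | Unit G2: $1,000 | Unit 3B: $1,450 | Unit 1A: $650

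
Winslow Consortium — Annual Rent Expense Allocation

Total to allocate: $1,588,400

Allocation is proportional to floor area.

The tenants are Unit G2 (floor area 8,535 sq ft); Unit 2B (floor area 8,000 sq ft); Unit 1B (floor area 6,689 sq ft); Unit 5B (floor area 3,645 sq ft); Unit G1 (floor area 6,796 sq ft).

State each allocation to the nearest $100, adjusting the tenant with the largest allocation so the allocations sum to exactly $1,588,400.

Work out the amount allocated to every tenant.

Floor area total: 33,665.
Raw shares: Unit G2 8,535/33,665 × $1,588,400 = 402,702.93; Unit 2B 8,000/33,665 × $1,588,400 = 377,460.27; Unit 1B 6,689/33,665 × $1,588,400 = 315,603.97; Unit 5B 3,645/33,665 × $1,588,400 = 171,980.34; Unit G1 6,796/33,665 × $1,588,400 = 320,652.50.
Rounded to nearest $100: Unit G2 $402,700; Unit 2B $377,500; Unit 1B $315,600; Unit 5B $172,000; Unit G1 $320,700. Sum = $1,588,500.
Difference $1,588,400 − $1,588,500 = −$100 applied to largest allocation (Unit G2): Unit G2 becomes $402,600.

Unit G2: $402,600; Unit 2B: $377,500; Unit 1B: $315,600; Unit 5B: $172,000; Unit G1: $320,700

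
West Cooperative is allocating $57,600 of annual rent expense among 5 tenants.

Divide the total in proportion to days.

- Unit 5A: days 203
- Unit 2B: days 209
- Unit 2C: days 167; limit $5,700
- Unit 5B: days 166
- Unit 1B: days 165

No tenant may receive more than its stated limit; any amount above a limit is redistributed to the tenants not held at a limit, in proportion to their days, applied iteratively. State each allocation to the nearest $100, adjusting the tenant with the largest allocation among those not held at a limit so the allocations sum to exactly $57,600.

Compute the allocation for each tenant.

Sum of days: 910.
Unconstrained shares: Unit 5A 12,849.23; Unit 2B 13,229.01; Unit 2C 10,570.55; Unit 5B 10,507.25; Unit 1B 10,443.96.
Held at cap: Unit 2C ($5,700); balance $51,900 reallocated over remaining days 743.
Redistributed shares: Unit 5A 14,179.95 → $14,200; Unit 2B 14,599.06 → $14,600; Unit 5B 11,595.42 → $11,600; Unit 1B 11,525.57 → $11,500.

Unit 5A: $14,200; Unit 2B: $14,600; Unit 2C: $5,700; Unit 5B: $11,600; Unit 1B: $11,500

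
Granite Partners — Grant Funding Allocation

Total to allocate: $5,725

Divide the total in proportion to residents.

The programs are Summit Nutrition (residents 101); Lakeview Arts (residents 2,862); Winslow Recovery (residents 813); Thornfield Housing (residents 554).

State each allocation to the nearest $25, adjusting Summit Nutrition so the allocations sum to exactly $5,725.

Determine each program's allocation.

Residents total: 4,330.
Raw shares: Summit Nutrition 101/4,330 × $5,725 = 133.54; Lakeview Arts 2,862/4,330 × $5,725 = 3,784.05; Winslow Recovery 813/4,330 × $5,725 = 1,074.92; Thornfield Housing 554/4,330 × $5,725 = 732.48.
At nearest $25: Summit Nutrition $125; Lakeview Arts $3,775; Winslow Recovery $1,075; Thornfield Housing $725. Sum = $5,700.
Difference $5,725 − $5,700 = +$25 applied to Summit Nutrition: Summit Nutrition becomes $150.

Summit Nutrition: $150 | Lakeview Arts: $3,775 | Winslow Recovery: $1,075 | Thornfield Housing: $725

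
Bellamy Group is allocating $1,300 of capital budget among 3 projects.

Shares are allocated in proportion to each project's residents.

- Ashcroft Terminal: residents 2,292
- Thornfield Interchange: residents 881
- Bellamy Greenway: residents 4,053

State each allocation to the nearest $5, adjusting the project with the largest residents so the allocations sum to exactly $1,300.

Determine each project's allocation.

Ashcroft Terminal: $410 · Thornfield Interchange: $160 · Bellamy Greenway: $730

Total residents = 2,292 + 881 + 4,053 = 7,226.
Pro-rata amounts: Ashcroft Terminal 412.34; Thornfield Interchange 158.50; Bellamy Greenway 729.16.
After rounding ($5): Ashcroft Terminal $410; Thornfield Interchange $160; Bellamy Greenway $730. Sum = $1,300.
Sum already equals the total — no adjustment.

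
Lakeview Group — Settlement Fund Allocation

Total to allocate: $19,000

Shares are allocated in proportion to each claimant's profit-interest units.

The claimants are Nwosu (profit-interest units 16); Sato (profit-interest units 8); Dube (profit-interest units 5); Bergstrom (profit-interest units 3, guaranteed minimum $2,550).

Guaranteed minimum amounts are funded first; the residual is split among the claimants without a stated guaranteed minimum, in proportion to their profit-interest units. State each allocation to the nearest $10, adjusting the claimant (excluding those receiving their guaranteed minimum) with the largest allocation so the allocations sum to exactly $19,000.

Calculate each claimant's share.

Guaranteed amounts: Bergstrom $2,550. Residual $16,450.
Residual split over remaining profit-interest units 29: Nwosu 9,075.86 → $9,080; Sato 4,537.93 → $4,540; Dube 2,836.21 → $2,840.
Rounding difference −$10 applied to Nwosu → $9,070.

Nwosu: $9,070; Sato: $4,540; Dube: $2,840; Bergstrom: $2,550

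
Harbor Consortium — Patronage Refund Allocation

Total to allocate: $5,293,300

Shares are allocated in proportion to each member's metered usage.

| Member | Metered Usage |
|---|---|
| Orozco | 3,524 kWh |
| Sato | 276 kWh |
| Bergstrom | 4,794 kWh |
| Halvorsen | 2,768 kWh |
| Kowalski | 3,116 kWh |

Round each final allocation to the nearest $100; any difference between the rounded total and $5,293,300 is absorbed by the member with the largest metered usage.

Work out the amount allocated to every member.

Orozco: $1,288,400 | Sato: $100,900 | Bergstrom: $1,752,800 | Halvorsen: $1,012,000 | Kowalski: $1,139,200

Metered usage total: 14,478.
Proportional shares: Orozco 3,524/14,478 × $5,293,300 = 1,288,409.26; Sato 276/14,478 × $5,293,300 = 100,908.33; Bergstrom 4,794/14,478 × $5,293,300 = 1,752,733.82; Halvorsen 2,768/14,478 × $5,293,300 = 1,012,008.18; Kowalski 3,116/14,478 × $5,293,300 = 1,139,240.42.
After rounding ($100): Orozco $1,288,400; Sato $100,900; Bergstrom $1,752,700; Halvorsen $1,012,000; Kowalski $1,139,200. Sum = $5,293,200.
Difference $5,293,300 − $5,293,200 = +$100 applied to largest metered usage (Bergstrom): Bergstrom becomes $1,752,800.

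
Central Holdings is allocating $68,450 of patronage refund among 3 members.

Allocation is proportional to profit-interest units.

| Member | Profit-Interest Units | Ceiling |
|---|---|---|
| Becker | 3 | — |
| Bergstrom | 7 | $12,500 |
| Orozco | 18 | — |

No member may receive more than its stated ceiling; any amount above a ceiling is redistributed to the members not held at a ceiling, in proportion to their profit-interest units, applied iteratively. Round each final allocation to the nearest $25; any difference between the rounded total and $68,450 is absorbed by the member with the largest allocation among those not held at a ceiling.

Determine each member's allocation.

Total profit-interest units = 28.
Pro-rata shares before constraints: Becker 7,333.93; Bergstrom 17,112.50; Orozco 44,003.57.
Capped: Bergstrom ($12,500); residual $55,950 reallocated over remaining profit-interest units 21.
Remaining shares: Becker 7,992.86 → $8,000; Orozco 47,957.14 → $47,950.

Becker: $8,000 · Bergstrom: $12,500 · Orozco: $47,950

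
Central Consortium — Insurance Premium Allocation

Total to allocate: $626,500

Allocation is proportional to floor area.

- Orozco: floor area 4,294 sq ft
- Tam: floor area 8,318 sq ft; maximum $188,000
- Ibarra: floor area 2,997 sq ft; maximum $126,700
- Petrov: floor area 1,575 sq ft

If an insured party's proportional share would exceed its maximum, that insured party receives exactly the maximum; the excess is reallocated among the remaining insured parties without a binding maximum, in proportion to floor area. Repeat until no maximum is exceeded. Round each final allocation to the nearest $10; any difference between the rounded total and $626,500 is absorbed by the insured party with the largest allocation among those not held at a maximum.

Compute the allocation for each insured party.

Orozco: $228,130 · Tam: $188,000 · Ibarra: $126,700 · Petrov: $83,670

Floor area total: 17,184.
Proportional shares (ignoring caps): Orozco 156,552.08; Tam 303,260.42; Ibarra 109,265.62; Petrov 57,421.88.
Held at cap: Tam ($188,000); residual $438,500 reallocated over remaining floor area 8,866.
Held at cap: Ibarra ($126,700); residual $311,800 reallocated over remaining floor area 5,869.
Redistributed shares: Orozco 228,125.61 → $228,130; Petrov 83,674.39 → $83,670.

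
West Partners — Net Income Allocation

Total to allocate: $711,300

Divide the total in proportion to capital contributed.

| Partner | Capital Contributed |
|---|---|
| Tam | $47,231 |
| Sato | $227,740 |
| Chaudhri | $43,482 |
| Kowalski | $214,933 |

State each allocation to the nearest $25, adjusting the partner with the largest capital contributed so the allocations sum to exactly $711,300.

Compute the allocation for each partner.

Tam: $62,975 | Sato: $303,725 | Chaudhri: $57,975 | Kowalski: $286,625

Sum of capital contributed: 533,386.
Pro-rata amounts: Tam 47,231/533,386 × $711,300 = 62,985.17; Sato 227,740/533,386 × $711,300 = 303,704.00; Chaudhri 43,482/533,386 × $711,300 = 57,985.67; Kowalski 214,933/533,386 × $711,300 = 286,625.15.
Rounded to nearest $25: Tam $62,975; Sato $303,700; Chaudhri $57,975; Kowalski $286,625. Sum = $711,275.
Difference $711,300 − $711,275 = +$25 applied to largest capital contributed (Sato): Sato becomes $303,725.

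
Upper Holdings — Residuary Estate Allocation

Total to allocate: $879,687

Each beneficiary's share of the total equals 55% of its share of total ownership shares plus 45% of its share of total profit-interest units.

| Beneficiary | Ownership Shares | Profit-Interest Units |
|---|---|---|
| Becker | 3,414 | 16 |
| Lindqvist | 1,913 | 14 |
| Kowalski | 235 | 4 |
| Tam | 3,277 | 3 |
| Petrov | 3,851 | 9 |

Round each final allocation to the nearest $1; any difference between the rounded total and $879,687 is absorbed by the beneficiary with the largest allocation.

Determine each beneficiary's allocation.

Becker: $267,855 | Lindqvist: $193,415 | Kowalski: $43,382 | Tam: $150,758 | Petrov: $224,277

Ownership shares total 12,690; profit-interest units total 46.
Composite weights (55% ownership shares + 45% profit-interest units): Becker 0.3045; Lindqvist 0.2199; Kowalski 0.0493; Tam 0.1714; Petrov 0.2550.
Pro-rata amounts: Becker 267,854.70; Lindqvist 193,415.25; Kowalski 43,382.31; Tam 150,758.10; Petrov 224,276.63.
After rounding ($1): Becker $267,855; Lindqvist $193,415; Kowalski $43,382; Tam $150,758; Petrov $224,277. Sum = $879,687.
Sum already equals the total — no adjustment.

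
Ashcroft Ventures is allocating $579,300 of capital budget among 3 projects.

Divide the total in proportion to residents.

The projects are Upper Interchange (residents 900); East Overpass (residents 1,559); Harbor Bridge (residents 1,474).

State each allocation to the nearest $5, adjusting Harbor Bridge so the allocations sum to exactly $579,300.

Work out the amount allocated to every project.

Sum of residents: 3,933.
Proportional shares: Upper Interchange 900/3,933 × $579,300 = 132,562.93; East Overpass 1,559/3,933 × $579,300 = 229,628.45; Harbor Bridge 1,474/3,933 × $579,300 = 217,108.62.
Rounded to nearest $5: Upper Interchange $132,565; East Overpass $229,630; Harbor Bridge $217,110. Sum = $579,305.
Difference $579,300 − $579,305 = −$5 applied to Harbor Bridge: Harbor Bridge becomes $217,105.

Upper Interchange: $132,565 · East Overpass: $229,630 · Harbor Bridge: $217,105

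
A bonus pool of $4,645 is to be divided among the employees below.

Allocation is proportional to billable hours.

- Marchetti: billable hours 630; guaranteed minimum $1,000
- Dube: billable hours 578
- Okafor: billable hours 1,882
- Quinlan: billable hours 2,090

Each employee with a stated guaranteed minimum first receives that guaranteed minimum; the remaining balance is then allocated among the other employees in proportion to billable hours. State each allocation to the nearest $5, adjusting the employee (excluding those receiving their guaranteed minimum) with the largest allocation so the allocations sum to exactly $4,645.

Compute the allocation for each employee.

Guaranteed amounts: Marchetti $1,000. Balance $3,645.
Balance split over remaining billable hours 4,550: Dube 463.04 → $465; Okafor 1,507.67 → $1,510; Quinlan 1,674.30 → $1,675.
Rounding difference −$5 applied to Quinlan → $1,670.

Marchetti: $1,000; Dube: $465; Okafor: $1,510; Quinlan: $1,670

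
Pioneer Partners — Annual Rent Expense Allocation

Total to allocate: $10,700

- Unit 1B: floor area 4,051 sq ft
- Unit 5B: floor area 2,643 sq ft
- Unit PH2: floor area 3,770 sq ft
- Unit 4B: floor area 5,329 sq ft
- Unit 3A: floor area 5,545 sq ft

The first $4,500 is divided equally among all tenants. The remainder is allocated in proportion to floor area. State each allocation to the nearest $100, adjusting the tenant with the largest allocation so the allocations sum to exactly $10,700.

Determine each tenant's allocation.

First tranche $4,500 split equally: $900 each.
Remainder $6,200 by floor area (total 21,338): Unit 1B 1,177.06 → $1,200; Unit 5B 767.95 → $800; Unit PH2 1,095.42 → $1,100; Unit 4B 1,548.40 → $1,500; Unit 3A 1,611.16 → $1,600.
Totals: Unit 1B $900 + $1,200 = $2,100; Unit 5B $900 + $800 = $1,700; Unit PH2 $900 + $1,100 = $2,000; Unit 4B $900 + $1,500 = $2,400; Unit 3A $900 + $1,600 = $2,500.

Unit 1B: $2,100 | Unit 5B: $1,700 | Unit PH2: $2,000 | Unit 4B: $2,400 | Unit 3A: $2,500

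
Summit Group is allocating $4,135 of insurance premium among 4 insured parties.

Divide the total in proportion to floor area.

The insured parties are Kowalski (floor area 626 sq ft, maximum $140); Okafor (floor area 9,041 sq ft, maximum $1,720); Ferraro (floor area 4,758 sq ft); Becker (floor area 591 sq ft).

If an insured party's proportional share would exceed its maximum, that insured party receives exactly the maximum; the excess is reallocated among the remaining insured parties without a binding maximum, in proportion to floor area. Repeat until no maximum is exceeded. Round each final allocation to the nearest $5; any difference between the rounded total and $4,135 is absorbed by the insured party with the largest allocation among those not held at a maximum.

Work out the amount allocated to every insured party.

Kowalski: $140 · Okafor: $1,720 · Ferraro: $2,025 · Becker: $250

Floor area total: 15,016.
Unconstrained shares: Kowalski 172.38; Okafor 2,489.65; Ferraro 1,310.22; Becker 162.75.
Held at cap: Kowalski ($140), Okafor ($1,720); balance $2,275 reallocated over remaining floor area 5,349.
Shares after redistribution: Ferraro 2,023.64 → $2,025; Becker 251.36 → $250.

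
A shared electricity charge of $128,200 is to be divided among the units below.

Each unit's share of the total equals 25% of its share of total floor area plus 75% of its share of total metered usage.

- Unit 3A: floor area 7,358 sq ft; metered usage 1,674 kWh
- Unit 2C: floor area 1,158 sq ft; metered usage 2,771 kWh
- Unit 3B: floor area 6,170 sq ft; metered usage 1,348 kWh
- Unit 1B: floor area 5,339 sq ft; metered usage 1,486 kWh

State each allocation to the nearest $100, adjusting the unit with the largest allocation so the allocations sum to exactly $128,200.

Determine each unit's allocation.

Unit 3A: $33,900 | Unit 2C: $38,400 | Unit 3B: $27,700 | Unit 1B: $28,200

Totals — floor area 20,025, metered usage 7,279.
Blended shares (25% floor area + 75% metered usage): Unit 3A 0.2643; Unit 2C 0.3000; Unit 3B 0.2159; Unit 1B 0.2198.
Unrounded shares: Unit 3A 33,888.73; Unit 2C 38,456.16; Unit 3B 27,681.13; Unit 1B 28,173.98.
Rounded to nearest $100: Unit 3A $33,900; Unit 2C $38,500; Unit 3B $27,700; Unit 1B $28,200. Sum = $128,300.
Difference $128,200 − $128,300 = −$100 applied to largest allocation (Unit 2C): Unit 2C becomes $38,400.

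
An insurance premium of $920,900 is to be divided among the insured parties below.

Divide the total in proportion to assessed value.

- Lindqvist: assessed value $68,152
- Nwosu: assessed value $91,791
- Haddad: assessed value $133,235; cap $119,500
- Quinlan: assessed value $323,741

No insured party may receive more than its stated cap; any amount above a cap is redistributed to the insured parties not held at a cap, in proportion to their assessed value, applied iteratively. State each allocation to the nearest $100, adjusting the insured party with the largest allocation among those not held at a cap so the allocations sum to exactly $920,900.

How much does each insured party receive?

Lindqvist: $112,900 · Nwosu: $152,100 · Haddad: $119,500 · Quinlan: $536,400

Combined assessed value = 616,919.
Proportional shares (ignoring caps): Lindqvist 101,733.25; Nwosu 137,020.15; Haddad 198,885.29; Quinlan 483,261.31.
Cap binds for Haddad ($119,500); remaining pool $801,400 reallocated over remaining assessed value 483,684.
Remaining shares: Lindqvist 112,918.79 → $112,900; Nwosu 152,085.47 → $152,100; Quinlan 536,395.74 → $536,400.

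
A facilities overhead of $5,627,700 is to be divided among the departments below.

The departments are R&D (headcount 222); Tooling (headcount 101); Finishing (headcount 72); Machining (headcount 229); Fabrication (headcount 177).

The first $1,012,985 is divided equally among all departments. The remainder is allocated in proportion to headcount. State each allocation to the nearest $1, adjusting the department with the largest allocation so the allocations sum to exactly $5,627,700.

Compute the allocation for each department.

First tranche $1,012,985 split equally: $202,597 each.
Remainder $4,614,715 by headcount (total 801): R&D 1,278,984.68 → $1,278,985; Tooling 581,880.42 → $581,880; Finishing 414,805.84 → $414,806; Machining 1,319,313.03 → $1,319,313; Fabrication 1,019,731.03 → $1,019,731.
Totals: R&D $202,597 + $1,278,985 = $1,481,582; Tooling $202,597 + $581,880 = $784,477; Finishing $202,597 + $414,806 = $617,403; Machining $202,597 + $1,319,313 = $1,521,910; Fabrication $202,597 + $1,019,731 = $1,222,328.

R&D: $1,481,582 | Tooling: $784,477 | Finishing: $617,403 | Machining: $1,521,910 | Fabrication: $1,222,328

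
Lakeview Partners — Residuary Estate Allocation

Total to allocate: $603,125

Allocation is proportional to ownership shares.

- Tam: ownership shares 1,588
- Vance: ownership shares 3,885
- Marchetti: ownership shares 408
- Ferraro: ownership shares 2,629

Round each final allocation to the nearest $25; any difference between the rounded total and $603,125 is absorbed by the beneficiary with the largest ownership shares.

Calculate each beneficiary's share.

Ownership shares total: 8,510.
Raw shares: Tam 1,588/8,510 × $603,125 = 112,545.53; Vance 3,885/8,510 × $603,125 = 275,339.67; Marchetti 408/8,510 × $603,125 = 28,915.98; Ferraro 2,629/8,510 × $603,125 = 186,323.81.
At nearest $25: Tam $112,550; Vance $275,350; Marchetti $28,925; Ferraro $186,325. Sum = $603,150.
Difference $603,125 − $603,150 = −$25 applied to largest ownership shares (Vance): Vance becomes $275,325.

Tam: $112,550 · Vance: $275,325 · Marchetti: $28,925 · Ferraro: $186,325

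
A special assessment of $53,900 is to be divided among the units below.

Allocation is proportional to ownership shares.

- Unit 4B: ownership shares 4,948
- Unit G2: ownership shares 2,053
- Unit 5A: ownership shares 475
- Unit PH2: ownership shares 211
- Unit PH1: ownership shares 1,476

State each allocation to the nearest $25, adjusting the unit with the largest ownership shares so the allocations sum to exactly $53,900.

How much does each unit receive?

Sum of ownership shares: 4,948 + 2,053 + 475 + 211 + 1,476 = 9,163.
Unrounded shares: Unit 4B 29,105.88; Unit G2 12,076.47; Unit 5A 2,794.12; Unit PH2 1,241.18; Unit PH1 8,682.35.
At nearest $25: Unit 4B $29,100; Unit G2 $12,075; Unit 5A $2,800; Unit PH2 $1,250; Unit PH1 $8,675. Sum = $53,900.
No rounding difference to absorb.

Unit 4B: $29,100 · Unit G2: $12,075 · Unit 5A: $2,800 · Unit PH2: $1,250 · Unit PH1: $8,675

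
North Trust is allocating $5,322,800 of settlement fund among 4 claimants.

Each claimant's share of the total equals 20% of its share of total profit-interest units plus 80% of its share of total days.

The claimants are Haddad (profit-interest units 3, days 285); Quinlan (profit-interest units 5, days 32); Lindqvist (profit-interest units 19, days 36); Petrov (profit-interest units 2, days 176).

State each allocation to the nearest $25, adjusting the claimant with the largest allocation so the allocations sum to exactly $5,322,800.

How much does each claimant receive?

Profit-interest units total 29; days total 529.
Combined weights (20% profit-interest units + 80% days): Haddad 0.4517; Quinlan 0.0829; Lindqvist 0.1855; Petrov 0.2800.
Unrounded shares: Haddad 2,404,263.76; Quinlan 441,132.12; Lindqvist 987,256.05; Petrov 1,490,148.06.
At nearest $25: Haddad $2,404,275; Quinlan $441,125; Lindqvist $987,250; Petrov $1,490,150. Sum = $5,322,800.
Rounded total matches; no reconciliation needed.

Haddad: $2,404,275 | Quinlan: $441,125 | Lindqvist: $987,250 | Petrov: $1,490,150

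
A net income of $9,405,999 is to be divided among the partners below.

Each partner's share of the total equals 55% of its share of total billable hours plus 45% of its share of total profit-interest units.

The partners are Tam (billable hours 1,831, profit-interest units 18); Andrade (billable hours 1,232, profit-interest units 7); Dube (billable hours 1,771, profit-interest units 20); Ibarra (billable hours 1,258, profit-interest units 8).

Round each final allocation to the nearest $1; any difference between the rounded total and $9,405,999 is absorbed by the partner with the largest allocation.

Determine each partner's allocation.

Totals — billable hours 6,092, profit-interest units 53.
Blended shares (55% billable hours + 45% profit-interest units): Tam 0.3181; Andrade 0.1707; Dube 0.3297; Ibarra 0.1815.
Proportional shares: Tam 2,992,397.70; Andrade 1,605,244.74; Dube 3,101,170.48; Ibarra 1,707,186.08.
At nearest $1: Tam $2,992,398; Andrade $1,605,245; Dube $3,101,170; Ibarra $1,707,186. Sum = $9,405,999.
No rounding difference to absorb.

Tam: $2,992,398; Andrade: $1,605,245; Dube: $3,101,170; Ibarra: $1,707,186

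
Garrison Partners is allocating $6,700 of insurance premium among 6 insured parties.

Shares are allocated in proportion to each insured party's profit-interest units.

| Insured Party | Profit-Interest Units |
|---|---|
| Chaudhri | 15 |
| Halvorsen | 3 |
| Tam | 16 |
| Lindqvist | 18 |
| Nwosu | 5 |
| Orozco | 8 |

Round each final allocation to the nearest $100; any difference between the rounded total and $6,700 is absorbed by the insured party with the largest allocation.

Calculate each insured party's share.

Profit-interest units total: 65.
Unrounded shares: Chaudhri 15/65 × $6,700 = 1,546.15; Halvorsen 3/65 × $6,700 = 309.23; Tam 16/65 × $6,700 = 1,649.23; Lindqvist 18/65 × $6,700 = 1,855.38; Nwosu 5/65 × $6,700 = 515.38; Orozco 8/65 × $6,700 = 824.62.
At nearest $100: Chaudhri $1,500; Halvorsen $300; Tam $1,600; Lindqvist $1,900; Nwosu $500; Orozco $800. Sum = $6,600.
Difference $6,700 − $6,600 = +$100 applied to largest allocation (Lindqvist): Lindqvist becomes $2,000.

Chaudhri: $1,500 | Halvorsen: $300 | Tam: $1,600 | Lindqvist: $2,000 | Nwosu: $500 | Orozco: $800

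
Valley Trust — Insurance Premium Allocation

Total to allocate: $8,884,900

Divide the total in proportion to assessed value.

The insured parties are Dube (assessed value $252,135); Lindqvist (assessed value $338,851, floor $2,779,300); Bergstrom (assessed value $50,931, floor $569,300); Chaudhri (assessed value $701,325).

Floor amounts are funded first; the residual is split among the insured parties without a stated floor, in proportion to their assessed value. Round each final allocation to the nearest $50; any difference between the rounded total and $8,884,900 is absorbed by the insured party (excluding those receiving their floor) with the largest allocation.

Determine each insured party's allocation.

Dube: $1,464,050 · Lindqvist: $2,779,300 · Bergstrom: $569,300 · Chaudhri: $4,072,250

Fund the minimums — Lindqvist $2,779,300; Bergstrom $569,300. Balance $5,536,300.
Balance split over remaining assessed value 953,460: Dube 1,464,031.00 → $1,464,050; Chaudhri 4,072,269.00 → $4,072,250.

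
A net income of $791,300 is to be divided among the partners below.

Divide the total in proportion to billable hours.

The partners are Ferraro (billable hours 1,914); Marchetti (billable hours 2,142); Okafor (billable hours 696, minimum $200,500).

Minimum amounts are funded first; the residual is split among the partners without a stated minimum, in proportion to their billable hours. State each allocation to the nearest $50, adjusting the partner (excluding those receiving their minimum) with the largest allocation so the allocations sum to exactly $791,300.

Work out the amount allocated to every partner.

Ferraro: $278,800 | Marchetti: $312,000 | Okafor: $200,500

Guaranteed amounts: Okafor $200,500. Residual $590,800.
Residual split over remaining billable hours 4,056: Ferraro 278,794.67 → $278,800; Marchetti 312,005.33 → $312,000.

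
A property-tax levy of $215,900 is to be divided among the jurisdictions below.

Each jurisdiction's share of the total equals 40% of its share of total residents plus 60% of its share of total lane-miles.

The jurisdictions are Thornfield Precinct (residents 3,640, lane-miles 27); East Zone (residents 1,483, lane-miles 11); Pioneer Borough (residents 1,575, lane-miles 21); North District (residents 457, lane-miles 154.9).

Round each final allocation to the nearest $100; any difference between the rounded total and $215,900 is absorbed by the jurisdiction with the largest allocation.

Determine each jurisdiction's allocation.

Thornfield Precinct: $60,300 · East Zone: $24,600 · Pioneer Borough: $31,700 · North District: $99,300

Totals — residents 7,155, lane-miles 213.9.
Composite weights (40% residents + 60% lane-miles): Thornfield Precinct 0.2792; East Zone 0.1138; Pioneer Borough 0.1470; North District 0.4601.
Proportional shares: Thornfield Precinct 60,285.84; East Zone 24,561.34; Pioneer Borough 31,727.87; North District 99,324.94.
After rounding ($100): Thornfield Precinct $60,300; East Zone $24,600; Pioneer Borough $31,700; North District $99,300. Sum = $215,900.
Sum already equals the total — no adjustment.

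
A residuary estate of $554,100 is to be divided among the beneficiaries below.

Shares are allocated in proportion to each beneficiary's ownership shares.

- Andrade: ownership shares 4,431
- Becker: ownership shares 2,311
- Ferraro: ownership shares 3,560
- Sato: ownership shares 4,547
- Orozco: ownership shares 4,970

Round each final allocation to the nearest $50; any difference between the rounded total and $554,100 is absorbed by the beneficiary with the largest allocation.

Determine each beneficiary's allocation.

Total ownership shares = 19,819.
Proportional shares: Andrade 4,431/19,819 × $554,100 = 123,881.99; Becker 2,311/19,819 × $554,100 = 64,610.98; Ferraro 3,560/19,819 × $554,100 = 99,530.55; Sato 4,547/19,819 × $554,100 = 127,125.12; Orozco 4,970/19,819 × $554,100 = 138,951.36.
Rounded to nearest $50: Andrade $123,900; Becker $64,600; Ferraro $99,550; Sato $127,150; Orozco $138,950. Sum = $554,150.
Difference $554,100 − $554,150 = −$50 applied to largest allocation (Orozco): Orozco becomes $138,900.

Andrade: $123,900; Becker: $64,600; Ferraro: $99,550; Sato: $127,150; Orozco: $138,900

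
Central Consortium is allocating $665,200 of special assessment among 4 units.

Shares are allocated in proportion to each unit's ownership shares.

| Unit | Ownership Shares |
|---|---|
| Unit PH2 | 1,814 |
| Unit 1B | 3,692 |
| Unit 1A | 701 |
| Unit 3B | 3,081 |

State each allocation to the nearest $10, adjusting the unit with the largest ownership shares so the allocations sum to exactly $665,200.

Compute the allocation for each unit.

Sum of ownership shares: 9,288.
Unrounded shares: Unit PH2 1,814/9,288 × $665,200 = 129,917.40; Unit 1B 3,692/9,288 × $665,200 = 264,418.43; Unit 1A 701/9,288 × $665,200 = 50,205.12; Unit 3B 3,081/9,288 × $665,200 = 220,659.04.
After rounding ($10): Unit PH2 $129,920; Unit 1B $264,420; Unit 1A $50,210; Unit 3B $220,660. Sum = $665,210.
Difference $665,200 − $665,210 = −$10 applied to largest ownership shares (Unit 1B): Unit 1B becomes $264,410.

Unit PH2: $129,920; Unit 1B: $264,410; Unit 1A: $50,210; Unit 3B: $220,660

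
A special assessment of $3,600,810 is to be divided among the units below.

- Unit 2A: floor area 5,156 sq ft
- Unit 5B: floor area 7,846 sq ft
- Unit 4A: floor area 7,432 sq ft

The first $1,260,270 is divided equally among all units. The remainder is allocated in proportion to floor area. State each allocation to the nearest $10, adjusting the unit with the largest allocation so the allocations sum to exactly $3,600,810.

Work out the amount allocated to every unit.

Equal tier: $1,260,270 ÷ 3 = $420,090 apiece.
Remainder $2,340,540 by floor area (total 20,434): Unit 2A 590,575.72 → $590,580; Unit 5B 898,692.22 → $898,690; Unit 4A 851,272.06 → $851,270.
Totals: Unit 2A $420,090 + $590,580 = $1,010,670; Unit 5B $420,090 + $898,690 = $1,318,780; Unit 4A $420,090 + $851,270 = $1,271,360.

Unit 2A: $1,010,670 | Unit 5B: $1,318,780 | Unit 4A: $1,271,360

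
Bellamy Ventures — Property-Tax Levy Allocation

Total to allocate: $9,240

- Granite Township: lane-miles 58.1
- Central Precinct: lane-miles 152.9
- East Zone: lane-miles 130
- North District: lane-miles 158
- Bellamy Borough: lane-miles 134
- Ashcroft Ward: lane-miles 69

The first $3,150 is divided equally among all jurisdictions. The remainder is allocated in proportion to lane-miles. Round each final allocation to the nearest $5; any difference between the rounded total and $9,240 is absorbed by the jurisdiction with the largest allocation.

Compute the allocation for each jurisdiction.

$3,150 shared equally gives $525 per jurisdiction.
Remainder $6,090 by lane-miles (total 702): Granite Township 504.03 → $505; Central Precinct 1,326.44 → $1,325; East Zone 1,127.78 → $1,130; North District 1,370.68 → $1,370; Bellamy Borough 1,162.48 → $1,160; Ashcroft Ward 598.59 → $600.
Totals: Granite Township $525 + $505 = $1,030; Central Precinct $525 + $1,325 = $1,850; East Zone $525 + $1,130 = $1,655; North District $525 + $1,370 = $1,895; Bellamy Borough $525 + $1,160 = $1,685; Ashcroft Ward $525 + $600 = $1,125.

Granite Township: $1,030; Central Precinct: $1,850; East Zone: $1,655; North District: $1,895; Bellamy Borough: $1,685; Ashcroft Ward: $1,125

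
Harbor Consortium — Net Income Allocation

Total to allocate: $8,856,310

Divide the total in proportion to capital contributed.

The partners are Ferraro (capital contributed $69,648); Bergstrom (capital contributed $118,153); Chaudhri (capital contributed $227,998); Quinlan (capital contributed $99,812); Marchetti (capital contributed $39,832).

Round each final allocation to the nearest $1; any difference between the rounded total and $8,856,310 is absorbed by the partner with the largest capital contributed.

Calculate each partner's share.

Ferraro: $1,110,509 | Bergstrom: $1,883,901 | Chaudhri: $3,635,334 | Quinlan: $1,591,461 | Marchetti: $635,105

Combined capital contributed = 69,648 + 118,153 + 227,998 + 99,812 + 39,832 = 555,443.
Pro-rata amounts: Ferraro 1,110,508.69; Bergstrom 1,883,900.95; Chaudhri 3,635,334.26; Quinlan 1,591,461.25; Marchetti 635,104.84.
At nearest $1: Ferraro $1,110,509; Bergstrom $1,883,901; Chaudhri $3,635,334; Quinlan $1,591,461; Marchetti $635,105. Sum = $8,856,310.
Sum already equals the total — no adjustment.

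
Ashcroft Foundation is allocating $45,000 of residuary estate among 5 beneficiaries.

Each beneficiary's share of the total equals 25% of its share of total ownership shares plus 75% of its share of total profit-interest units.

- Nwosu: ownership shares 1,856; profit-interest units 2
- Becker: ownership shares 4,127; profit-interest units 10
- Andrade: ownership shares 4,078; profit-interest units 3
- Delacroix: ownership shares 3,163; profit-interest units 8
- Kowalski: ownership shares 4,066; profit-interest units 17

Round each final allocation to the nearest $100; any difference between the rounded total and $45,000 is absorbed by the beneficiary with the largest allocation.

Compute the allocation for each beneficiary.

Ownership shares total 17,290; profit-interest units total 40.
Blended shares (25% ownership shares + 75% profit-interest units): Nwosu 0.0643; Becker 0.2472; Andrade 0.1152; Delacroix 0.1957; Kowalski 0.3775.
Raw shares: Nwosu 2,895.13; Becker 11,122.79; Andrade 5,184.66; Delacroix 8,808.05; Kowalski 16,989.35.
Rounded to nearest $100: Nwosu $2,900; Becker $11,100; Andrade $5,200; Delacroix $8,800; Kowalski $17,000. Sum = $45,000.
Sum already equals the total — no adjustment.

Nwosu: $2,900 | Becker: $11,100 | Andrade: $5,200 | Delacroix: $8,800 | Kowalski: $17,000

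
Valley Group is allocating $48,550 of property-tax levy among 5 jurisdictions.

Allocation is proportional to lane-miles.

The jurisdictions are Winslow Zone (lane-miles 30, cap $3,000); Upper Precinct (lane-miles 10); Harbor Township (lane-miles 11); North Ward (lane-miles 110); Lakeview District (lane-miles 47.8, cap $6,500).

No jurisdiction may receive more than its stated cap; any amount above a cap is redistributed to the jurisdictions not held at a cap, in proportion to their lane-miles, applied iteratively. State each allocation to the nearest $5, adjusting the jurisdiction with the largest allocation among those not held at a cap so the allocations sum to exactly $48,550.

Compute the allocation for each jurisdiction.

Winslow Zone: $3,000 | Upper Precinct: $2,980 | Harbor Township: $3,280 | North Ward: $32,790 | Lakeview District: $6,500

Combined lane-miles = 208.8.
Pro-rata shares before constraints: Winslow Zone 6,975.57; Upper Precinct 2,325.19; Harbor Township 2,557.71; North Ward 25,577.11; Lakeview District 11,114.42.
Capped: Winslow Zone ($3,000), Lakeview District ($6,500); residual $39,050 reallocated over remaining lane-miles 131.
Shares after redistribution: Upper Precinct 2,980.92 → $2,980; Harbor Township 3,279.01 → $3,280; North Ward 32,790.08 → $32,790.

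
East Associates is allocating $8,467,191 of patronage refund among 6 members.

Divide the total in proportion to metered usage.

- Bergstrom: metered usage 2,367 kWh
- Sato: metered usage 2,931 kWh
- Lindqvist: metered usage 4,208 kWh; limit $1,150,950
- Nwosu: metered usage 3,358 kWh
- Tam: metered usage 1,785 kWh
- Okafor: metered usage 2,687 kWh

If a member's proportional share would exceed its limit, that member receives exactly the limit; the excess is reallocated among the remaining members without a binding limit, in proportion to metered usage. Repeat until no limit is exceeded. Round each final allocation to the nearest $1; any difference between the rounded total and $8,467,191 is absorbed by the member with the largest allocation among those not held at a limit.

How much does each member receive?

Metered usage total: 17,336.
Unconstrained shares: Bergstrom 1,156,082.20; Sato 1,431,549.19; Lindqvist 2,055,257.25; Nwosu 1,640,103.10; Tam 871,823.72; Okafor 1,312,375.53.
Held at cap: Lindqvist ($1,150,950); balance $7,316,241 reallocated over remaining metered usage 13,128.
Remaining shares: Bergstrom 1,319,130.29 → $1,319,130; Sato 1,633,447.77 → $1,633,448; Nwosu 1,871,415.09 → $1,871,415; Tam 994,781.40 → $994,781; Okafor 1,497,466.45 → $1,497,466.
Rounding difference +$1 applied to Nwosu → $1,871,416.

Bergstrom: $1,319,130; Sato: $1,633,448; Lindqvist: $1,150,950; Nwosu: $1,871,416; Tam: $994,781; Okafor: $1,497,466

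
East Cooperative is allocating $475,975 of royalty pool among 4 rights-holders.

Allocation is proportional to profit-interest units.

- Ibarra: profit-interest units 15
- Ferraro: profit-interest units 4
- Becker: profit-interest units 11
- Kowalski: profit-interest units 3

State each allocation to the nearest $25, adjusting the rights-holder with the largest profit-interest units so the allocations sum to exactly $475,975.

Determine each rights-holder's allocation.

Combined profit-interest units = 15 + 4 + 11 + 3 = 33.
Pro-rata amounts: Ibarra 216,352.27; Ferraro 57,693.94; Becker 158,658.33; Kowalski 43,270.45.
After rounding ($25): Ibarra $216,350; Ferraro $57,700; Becker $158,650; Kowalski $43,275. Sum = $475,975.
Sum already equals the total — no adjustment.

Ibarra: $216,350 | Ferraro: $57,700 | Becker: $158,650 | Kowalski: $43,275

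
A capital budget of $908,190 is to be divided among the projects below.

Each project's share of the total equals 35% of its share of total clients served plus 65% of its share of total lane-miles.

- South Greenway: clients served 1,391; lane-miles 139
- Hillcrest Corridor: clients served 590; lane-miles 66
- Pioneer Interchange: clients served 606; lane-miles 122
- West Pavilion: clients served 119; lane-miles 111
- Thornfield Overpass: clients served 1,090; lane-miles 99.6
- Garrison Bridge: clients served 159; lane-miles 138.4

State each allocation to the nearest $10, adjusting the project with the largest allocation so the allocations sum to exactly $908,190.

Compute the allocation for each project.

South Greenway: $233,180 · Hillcrest Corridor: $105,050 · Pioneer Interchange: $155,240 · West Pavilion: $106,500 · Thornfield Overpass: $174,580 · Garrison Bridge: $133,640

Totals — clients served 3,955, lane-miles 676.
Blended shares (35% clients served + 65% lane-miles): South Greenway 0.2568; Hillcrest Corridor 0.1157; Pioneer Interchange 0.1709; West Pavilion 0.1173; Thornfield Overpass 0.1922; Garrison Bridge 0.1471.
Pro-rata amounts: South Greenway 233,178.86; Hillcrest Corridor 105,053.90; Pioneer Interchange 155,242.38; West Pavilion 106,495.94; Thornfield Overpass 174,580.83; Garrison Bridge 133,638.09.
Rounded to nearest $10: South Greenway $233,180; Hillcrest Corridor $105,050; Pioneer Interchange $155,240; West Pavilion $106,500; Thornfield Overpass $174,580; Garrison Bridge $133,640. Sum = $908,190.
No rounding difference to absorb.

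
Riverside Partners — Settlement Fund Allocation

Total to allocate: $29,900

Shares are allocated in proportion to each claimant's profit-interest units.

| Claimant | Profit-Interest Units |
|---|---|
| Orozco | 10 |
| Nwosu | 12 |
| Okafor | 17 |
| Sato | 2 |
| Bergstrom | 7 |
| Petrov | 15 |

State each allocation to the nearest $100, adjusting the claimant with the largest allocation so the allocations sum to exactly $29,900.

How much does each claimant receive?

Sum of profit-interest units: 63.
Pro-rata amounts: Orozco 10/63 × $29,900 = 4,746.03; Nwosu 12/63 × $29,900 = 5,695.24; Okafor 17/63 × $29,900 = 8,068.25; Sato 2/63 × $29,900 = 949.21; Bergstrom 7/63 × $29,900 = 3,322.22; Petrov 15/63 × $29,900 = 7,119.05.
At nearest $100: Orozco $4,700; Nwosu $5,700; Okafor $8,100; Sato $900; Bergstrom $3,300; Petrov $7,100. Sum = $29,800.
Difference $29,900 − $29,800 = +$100 applied to largest allocation (Okafor): Okafor becomes $8,200.

Orozco: $4,700 | Nwosu: $5,700 | Okafor: $8,200 | Sato: $900 | Bergstrom: $3,300 | Petrov: $7,100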